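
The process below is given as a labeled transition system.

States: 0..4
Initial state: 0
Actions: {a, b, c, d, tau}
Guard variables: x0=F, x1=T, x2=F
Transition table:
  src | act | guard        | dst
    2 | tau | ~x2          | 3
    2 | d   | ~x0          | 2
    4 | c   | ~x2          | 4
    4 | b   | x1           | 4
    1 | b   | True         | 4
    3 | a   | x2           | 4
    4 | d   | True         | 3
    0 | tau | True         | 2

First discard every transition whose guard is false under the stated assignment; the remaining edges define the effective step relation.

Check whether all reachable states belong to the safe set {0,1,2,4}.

Inv-set: {0,1,2,4}
Reach set: {0,2,3}
  0: ok
  2: ok
  3: ✗ unsafe
witness against invariant: tau·tau → 3

Answer: INVARIANT VIOLATED at state 3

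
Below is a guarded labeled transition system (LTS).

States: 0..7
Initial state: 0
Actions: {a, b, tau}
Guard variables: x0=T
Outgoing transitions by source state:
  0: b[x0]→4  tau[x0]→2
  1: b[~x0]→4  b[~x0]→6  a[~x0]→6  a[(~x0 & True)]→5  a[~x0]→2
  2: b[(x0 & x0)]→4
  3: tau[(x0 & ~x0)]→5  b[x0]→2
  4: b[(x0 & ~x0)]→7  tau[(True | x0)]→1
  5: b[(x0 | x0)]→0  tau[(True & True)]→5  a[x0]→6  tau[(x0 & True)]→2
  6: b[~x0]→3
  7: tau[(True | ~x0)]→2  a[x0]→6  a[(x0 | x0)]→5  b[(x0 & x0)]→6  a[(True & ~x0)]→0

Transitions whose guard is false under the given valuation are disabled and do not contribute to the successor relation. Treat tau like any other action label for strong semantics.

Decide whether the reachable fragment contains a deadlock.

Reachable = {0,1,2,4}
  0: b→4  tau→2  [deg 2]
  1: ∅  [no exit]
  2: b→4  [deg 1]
  4: tau→1  [deg 1]
Path to 1: b·tau

Answer: DEADLOCK at state 1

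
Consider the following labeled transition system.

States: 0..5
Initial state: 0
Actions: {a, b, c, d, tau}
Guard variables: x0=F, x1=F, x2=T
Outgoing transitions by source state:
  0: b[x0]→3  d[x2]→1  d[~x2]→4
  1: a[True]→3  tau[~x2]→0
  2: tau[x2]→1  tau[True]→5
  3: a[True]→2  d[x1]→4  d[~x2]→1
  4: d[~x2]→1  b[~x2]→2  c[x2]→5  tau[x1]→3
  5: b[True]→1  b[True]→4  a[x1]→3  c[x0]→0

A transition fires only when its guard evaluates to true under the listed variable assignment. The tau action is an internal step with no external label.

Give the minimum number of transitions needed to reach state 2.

Layered search for 2:
  Layer 0: {0}
  Layer 1: {1}
  Layer 2: {3}
  Layer 3: {2}
2 enters at depth 3; path d·a·a

Answer: 3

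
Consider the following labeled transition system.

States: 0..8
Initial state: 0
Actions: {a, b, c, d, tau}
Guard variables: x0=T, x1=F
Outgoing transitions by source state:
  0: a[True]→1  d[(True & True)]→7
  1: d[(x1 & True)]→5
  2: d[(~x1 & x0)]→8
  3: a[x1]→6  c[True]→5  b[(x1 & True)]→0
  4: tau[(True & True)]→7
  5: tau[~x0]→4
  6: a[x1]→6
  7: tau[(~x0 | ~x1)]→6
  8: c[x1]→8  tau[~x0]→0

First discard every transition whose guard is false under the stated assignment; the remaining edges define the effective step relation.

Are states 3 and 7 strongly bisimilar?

Answer: NOT BISIMILAR

Trace:
Compute ~ classes (split until stable):
  round 0: {{0,1,2,3,4,5,6,7,8}}
  round 1: {{0},{1,5,6,8},{2},{3},{4,7}}
  round 2: {{0},{1,5,6,8},{2},{3},{4},{7}}
Fixed point at round 3; 6 class(es).
3∈{3}, 7∈{7}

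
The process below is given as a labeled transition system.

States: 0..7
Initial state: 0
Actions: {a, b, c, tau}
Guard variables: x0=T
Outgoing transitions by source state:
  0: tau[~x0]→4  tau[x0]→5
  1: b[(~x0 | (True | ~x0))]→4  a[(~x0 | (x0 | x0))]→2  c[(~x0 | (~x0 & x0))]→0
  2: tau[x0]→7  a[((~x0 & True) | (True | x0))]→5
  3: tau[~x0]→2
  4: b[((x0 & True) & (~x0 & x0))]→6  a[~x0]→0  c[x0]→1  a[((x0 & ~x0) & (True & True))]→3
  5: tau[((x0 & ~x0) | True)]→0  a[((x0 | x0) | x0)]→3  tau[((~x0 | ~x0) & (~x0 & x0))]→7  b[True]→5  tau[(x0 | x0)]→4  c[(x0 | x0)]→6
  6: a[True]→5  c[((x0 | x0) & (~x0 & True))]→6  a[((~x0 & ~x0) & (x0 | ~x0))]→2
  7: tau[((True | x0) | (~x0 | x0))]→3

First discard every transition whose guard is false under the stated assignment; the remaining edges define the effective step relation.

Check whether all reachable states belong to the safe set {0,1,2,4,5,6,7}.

Answer: INVARIANT VIOLATED at state 3

Analysis:
Allowed set {0,1,2,4,5,6,7}
Reach set: {0,1,2,3,4,5,6,7}
  0: safe
  1: safe
  2: safe
  3: VIOLATES
  4: safe
  5: safe
  6: safe
  7: safe
witness against invariant: tau·a → 3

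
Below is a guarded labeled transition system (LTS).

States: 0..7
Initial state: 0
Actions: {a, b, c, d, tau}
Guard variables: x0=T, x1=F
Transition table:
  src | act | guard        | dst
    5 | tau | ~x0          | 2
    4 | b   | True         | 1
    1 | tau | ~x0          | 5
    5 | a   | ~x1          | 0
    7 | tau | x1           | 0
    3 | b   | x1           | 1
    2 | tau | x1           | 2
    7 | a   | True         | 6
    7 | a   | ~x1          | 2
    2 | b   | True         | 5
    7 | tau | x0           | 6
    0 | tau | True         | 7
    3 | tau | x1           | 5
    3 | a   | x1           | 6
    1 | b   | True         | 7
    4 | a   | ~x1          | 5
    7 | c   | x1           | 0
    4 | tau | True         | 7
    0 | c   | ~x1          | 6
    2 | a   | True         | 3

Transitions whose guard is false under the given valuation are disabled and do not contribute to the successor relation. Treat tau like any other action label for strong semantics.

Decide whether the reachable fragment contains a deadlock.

Answer: DEADLOCK at state 3

Trace:
Reach set: {0,2,3,5,6,7}
  0: c→6  tau→7  [2 exit(s)]
  2: a→3  b→5  [2 exit(s)]
  3: ∅  [no exit]
  5: a→0  [1 exit(s)]
  6: ∅  [no exit]
  7: a→2  a→6  tau→6  [3 exit(s)]
witness 3: tau·a·a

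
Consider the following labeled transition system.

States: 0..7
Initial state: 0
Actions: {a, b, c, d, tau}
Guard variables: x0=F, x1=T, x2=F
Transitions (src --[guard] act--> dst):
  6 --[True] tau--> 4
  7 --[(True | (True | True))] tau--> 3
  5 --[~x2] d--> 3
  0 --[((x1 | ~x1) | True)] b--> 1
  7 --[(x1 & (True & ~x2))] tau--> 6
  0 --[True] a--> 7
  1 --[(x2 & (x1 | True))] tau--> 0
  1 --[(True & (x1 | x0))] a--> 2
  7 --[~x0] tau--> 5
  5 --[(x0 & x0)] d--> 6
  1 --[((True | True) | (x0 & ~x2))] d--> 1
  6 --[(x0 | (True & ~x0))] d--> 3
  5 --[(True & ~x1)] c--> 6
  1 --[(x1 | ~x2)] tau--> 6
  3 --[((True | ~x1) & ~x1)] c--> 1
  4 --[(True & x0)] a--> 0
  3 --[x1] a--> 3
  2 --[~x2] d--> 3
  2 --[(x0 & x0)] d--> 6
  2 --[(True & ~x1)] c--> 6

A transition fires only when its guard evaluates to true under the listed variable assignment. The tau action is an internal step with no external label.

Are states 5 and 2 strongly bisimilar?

Answer: BISIMILAR

Working:
Compute ~ classes (split until stable):
  round 0: {{0,1,2,3,4,5,6,7}}
  round 1: {{0},{1},{2,5},{3},{4},{6},{7}}
stable after 2 split(s): 7 block(s)
5∈{2,5}, 2∈{2,5}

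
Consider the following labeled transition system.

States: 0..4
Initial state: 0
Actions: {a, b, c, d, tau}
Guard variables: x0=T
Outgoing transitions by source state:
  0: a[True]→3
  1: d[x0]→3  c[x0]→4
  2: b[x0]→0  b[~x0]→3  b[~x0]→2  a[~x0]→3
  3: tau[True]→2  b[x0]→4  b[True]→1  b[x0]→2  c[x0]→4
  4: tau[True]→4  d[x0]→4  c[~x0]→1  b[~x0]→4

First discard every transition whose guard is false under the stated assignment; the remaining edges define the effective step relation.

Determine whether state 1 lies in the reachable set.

Answer: REACHABLE

Analysis:
Guard filter leaves 11 enabled edge(s).
Layer 0: {0}
Layer 1: {3}  cumulative {0,3}
Layer 2: {1,2,4}  cumulative {0,1,2,3,4}
R = {0,1,2,3,4}
trace reaching 1: a·b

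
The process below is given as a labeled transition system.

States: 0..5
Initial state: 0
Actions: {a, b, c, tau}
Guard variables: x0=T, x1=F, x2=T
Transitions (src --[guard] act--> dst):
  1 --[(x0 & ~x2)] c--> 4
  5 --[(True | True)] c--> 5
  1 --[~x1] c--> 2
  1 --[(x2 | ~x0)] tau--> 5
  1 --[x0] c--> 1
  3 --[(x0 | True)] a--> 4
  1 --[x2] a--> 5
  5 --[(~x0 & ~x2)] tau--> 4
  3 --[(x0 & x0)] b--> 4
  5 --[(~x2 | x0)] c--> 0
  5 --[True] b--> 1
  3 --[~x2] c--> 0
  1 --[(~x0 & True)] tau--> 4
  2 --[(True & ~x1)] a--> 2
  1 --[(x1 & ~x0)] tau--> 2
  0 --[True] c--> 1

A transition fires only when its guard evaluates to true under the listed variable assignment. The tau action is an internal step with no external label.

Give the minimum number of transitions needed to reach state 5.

BFS to 5:
  depth 0: {0}
  depth 1: {1}
  depth 2: {2,5}
first hit 5 at d=2 via c·a

Answer: 2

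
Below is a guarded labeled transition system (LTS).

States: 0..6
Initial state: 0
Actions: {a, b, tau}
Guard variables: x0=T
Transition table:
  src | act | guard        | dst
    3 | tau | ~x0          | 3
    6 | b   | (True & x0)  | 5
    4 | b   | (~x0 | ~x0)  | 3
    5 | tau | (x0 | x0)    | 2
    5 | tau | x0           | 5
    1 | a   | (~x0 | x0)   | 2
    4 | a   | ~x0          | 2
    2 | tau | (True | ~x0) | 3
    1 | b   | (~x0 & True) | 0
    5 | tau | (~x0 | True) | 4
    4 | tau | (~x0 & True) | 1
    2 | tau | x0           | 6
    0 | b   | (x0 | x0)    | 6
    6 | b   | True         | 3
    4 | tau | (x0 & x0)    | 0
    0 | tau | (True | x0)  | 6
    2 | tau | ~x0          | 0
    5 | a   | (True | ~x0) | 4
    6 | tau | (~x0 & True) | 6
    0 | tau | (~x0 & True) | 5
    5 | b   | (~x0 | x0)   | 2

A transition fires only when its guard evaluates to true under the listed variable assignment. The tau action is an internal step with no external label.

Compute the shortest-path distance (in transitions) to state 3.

Layered search for 3:
  L0 = {0}
  L1 = {6}
  L2 = {3,5}
first hit 3 at d=2 via b·b

Answer: 2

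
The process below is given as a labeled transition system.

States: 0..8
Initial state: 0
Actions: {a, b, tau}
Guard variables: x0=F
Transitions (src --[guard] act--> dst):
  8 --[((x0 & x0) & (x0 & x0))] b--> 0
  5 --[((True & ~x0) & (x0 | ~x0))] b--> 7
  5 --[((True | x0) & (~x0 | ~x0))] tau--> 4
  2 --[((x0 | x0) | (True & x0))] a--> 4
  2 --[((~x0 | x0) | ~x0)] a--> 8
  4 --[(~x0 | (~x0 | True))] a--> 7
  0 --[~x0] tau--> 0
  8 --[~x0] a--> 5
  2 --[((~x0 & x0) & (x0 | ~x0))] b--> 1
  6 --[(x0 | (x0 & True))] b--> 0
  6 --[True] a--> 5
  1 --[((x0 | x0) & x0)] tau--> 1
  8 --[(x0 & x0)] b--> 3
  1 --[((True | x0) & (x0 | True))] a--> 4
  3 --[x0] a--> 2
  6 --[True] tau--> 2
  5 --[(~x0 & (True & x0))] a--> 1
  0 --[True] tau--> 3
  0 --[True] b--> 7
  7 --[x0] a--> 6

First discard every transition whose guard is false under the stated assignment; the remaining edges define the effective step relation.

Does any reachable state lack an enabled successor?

R = {0,3,7}
  0: b→7  tau→0  tau→3  [3 out]
  3: ∅  [no exit]
  7: ∅  [no exit]
trace reaching 3: tau

Answer: DEADLOCK at state 3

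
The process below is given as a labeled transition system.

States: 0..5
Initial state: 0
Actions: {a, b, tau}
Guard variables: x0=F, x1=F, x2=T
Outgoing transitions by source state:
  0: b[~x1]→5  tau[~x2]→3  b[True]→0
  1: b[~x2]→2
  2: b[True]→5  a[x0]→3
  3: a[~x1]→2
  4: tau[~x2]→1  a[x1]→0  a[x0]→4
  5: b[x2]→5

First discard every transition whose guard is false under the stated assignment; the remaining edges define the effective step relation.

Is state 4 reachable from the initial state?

Answer: UNREACHABLE

Working:
5 transition(s) survive guard evaluation.
Layer 0: {0}
Layer 1: {5}  total {0,5}
Reachable = {0,5}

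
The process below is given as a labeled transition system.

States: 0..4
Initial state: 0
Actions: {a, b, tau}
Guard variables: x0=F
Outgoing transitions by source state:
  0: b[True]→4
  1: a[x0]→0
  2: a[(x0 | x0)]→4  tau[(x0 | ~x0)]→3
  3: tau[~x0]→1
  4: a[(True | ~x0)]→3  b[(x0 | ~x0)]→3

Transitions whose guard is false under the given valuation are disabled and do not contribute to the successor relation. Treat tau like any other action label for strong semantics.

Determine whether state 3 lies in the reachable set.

5 transition(s) survive guard evaluation.
Layer 0: {0}
Layer 1: {4}  now seen {0,4}
Layer 2: {3}  now seen {0,3,4}
Layer 3: {1}  now seen {0,1,3,4}
R = {0,1,3,4}
witness 3: b·a

Answer: REACHABLE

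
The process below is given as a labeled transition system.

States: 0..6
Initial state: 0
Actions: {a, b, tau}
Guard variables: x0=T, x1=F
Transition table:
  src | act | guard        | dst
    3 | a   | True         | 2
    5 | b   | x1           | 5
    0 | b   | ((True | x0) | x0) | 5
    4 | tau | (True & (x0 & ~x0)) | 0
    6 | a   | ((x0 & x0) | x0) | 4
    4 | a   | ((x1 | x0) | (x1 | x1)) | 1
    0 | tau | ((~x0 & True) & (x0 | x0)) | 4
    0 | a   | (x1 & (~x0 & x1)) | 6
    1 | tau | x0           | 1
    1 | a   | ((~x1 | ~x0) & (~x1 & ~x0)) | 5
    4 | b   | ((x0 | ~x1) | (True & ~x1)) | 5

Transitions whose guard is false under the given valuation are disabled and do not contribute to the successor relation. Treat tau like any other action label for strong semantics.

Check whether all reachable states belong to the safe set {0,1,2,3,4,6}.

Answer: INVARIANT VIOLATED at state 5

Working:
Inv-set: {0,1,2,3,4,6}
Reach set: {0,5}
  0: ✓
  5: ✗ unsafe
witness against invariant: b → 5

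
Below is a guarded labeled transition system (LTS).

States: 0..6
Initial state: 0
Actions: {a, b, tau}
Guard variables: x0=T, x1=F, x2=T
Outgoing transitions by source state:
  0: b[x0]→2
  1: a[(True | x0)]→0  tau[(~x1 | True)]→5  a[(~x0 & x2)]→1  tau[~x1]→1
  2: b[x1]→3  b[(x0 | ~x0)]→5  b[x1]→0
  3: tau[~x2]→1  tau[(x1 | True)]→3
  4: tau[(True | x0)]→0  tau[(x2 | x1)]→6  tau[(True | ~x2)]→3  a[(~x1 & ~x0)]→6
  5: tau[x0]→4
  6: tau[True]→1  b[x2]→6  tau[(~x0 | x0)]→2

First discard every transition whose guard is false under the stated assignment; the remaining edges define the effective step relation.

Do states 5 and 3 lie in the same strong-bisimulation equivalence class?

Answer: NOT BISIMILAR

Analysis:
Refine partition for ~:
  P[0] = {{0,1,2,3,4,5,6}}
  P[1] = {{0,2},{1},{3,4,5},{6}}
  P[2] = {{0},{1},{2},{3,5},{4},{6}}
  P[3] = {{0},{1},{2},{3},{4},{5},{6}}
Fixed point at round 4; 7 class(es).
class of 5: {5}; class of 3: {3}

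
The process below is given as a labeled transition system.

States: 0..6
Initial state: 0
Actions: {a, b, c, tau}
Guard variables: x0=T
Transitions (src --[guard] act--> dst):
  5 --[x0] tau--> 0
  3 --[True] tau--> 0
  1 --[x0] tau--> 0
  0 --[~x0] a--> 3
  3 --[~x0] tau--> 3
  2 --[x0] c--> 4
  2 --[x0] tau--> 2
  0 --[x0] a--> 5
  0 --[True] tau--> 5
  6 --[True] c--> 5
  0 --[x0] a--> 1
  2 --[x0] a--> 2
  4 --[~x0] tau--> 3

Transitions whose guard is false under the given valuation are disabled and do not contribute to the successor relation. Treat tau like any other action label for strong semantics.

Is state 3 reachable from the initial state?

Answer: UNREACHABLE

Analysis:
Guard filter leaves 10 enabled edge(s).
depth 0: {0}
depth 1: {1,5}  cumulative {0,1,5}
Reach set: {0,1,5}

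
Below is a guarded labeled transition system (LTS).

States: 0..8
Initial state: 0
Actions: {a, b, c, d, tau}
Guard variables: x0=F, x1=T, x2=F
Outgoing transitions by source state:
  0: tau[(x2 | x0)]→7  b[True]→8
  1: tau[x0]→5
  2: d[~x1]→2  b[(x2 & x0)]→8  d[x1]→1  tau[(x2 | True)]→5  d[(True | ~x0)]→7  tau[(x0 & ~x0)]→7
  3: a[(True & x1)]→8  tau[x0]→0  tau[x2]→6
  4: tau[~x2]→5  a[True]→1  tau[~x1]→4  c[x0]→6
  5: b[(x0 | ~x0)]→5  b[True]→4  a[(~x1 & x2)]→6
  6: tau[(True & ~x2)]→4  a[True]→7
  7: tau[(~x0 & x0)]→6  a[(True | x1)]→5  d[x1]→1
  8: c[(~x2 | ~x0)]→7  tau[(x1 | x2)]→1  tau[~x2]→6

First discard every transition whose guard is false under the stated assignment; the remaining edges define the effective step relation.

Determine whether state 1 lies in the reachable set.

Answer: REACHABLE

Trace:
Guard filter leaves 16 enabled edge(s).
depth 0: {0}
depth 1: {8}  cumulative {0,8}
depth 2: {1,6,7}  cumulative {0,1,6,7,8}
depth 3: {4,5}  cumulative {0,1,4,5,6,7,8}
Reachable = {0,1,4,5,6,7,8}
witness 1: b·tau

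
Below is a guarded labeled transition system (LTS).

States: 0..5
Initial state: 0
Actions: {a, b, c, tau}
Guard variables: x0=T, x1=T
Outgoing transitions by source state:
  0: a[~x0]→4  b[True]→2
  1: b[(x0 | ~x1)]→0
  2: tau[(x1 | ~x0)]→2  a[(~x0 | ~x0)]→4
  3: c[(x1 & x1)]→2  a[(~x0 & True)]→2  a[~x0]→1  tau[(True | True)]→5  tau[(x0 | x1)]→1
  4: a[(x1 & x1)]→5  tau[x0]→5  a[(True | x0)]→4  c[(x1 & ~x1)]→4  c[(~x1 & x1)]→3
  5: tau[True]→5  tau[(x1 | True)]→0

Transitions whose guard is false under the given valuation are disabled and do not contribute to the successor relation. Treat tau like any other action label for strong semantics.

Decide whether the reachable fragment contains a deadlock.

Answer: DEADLOCK-FREE

Trace:
Reachable = {0,2}
  0: b→2  [1 out]
  2: tau→2  [1 out]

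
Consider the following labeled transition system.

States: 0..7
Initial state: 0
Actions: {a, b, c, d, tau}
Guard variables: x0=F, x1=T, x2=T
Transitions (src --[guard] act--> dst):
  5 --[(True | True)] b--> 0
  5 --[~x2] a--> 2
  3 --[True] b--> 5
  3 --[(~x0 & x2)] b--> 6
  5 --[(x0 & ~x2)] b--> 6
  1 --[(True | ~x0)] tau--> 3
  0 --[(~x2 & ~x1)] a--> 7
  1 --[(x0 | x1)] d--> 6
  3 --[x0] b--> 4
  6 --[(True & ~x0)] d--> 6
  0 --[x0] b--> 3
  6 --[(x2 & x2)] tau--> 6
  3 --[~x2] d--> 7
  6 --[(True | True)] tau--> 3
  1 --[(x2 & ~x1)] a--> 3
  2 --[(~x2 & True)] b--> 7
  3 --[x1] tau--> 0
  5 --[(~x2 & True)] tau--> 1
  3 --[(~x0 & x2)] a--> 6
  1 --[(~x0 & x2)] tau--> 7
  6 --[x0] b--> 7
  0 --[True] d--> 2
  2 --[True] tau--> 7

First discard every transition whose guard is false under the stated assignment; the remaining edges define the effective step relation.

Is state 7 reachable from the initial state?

Guard filter leaves 13 enabled edge(s).
Layer 0: {0}
Layer 1: {2}  cumulative {0,2}
Layer 2: {7}  cumulative {0,2,7}
Reach set: {0,2,7}
Path to 7: d·tau

Answer: REACHABLE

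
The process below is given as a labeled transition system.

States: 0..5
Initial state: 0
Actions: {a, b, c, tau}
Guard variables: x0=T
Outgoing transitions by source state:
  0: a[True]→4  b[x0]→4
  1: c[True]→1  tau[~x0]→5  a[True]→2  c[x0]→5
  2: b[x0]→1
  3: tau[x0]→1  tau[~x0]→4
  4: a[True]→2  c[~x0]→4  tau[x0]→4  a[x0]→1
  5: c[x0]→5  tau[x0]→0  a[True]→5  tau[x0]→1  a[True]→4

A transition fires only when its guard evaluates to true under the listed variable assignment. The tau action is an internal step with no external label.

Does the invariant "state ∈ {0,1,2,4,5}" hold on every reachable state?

Allowed set {0,1,2,4,5}
R = {0,1,2,4,5}
  0: ✓
  1: ✓
  2: ✓
  4: ✓
  5: ✓

Answer: INVARIANT HOLDS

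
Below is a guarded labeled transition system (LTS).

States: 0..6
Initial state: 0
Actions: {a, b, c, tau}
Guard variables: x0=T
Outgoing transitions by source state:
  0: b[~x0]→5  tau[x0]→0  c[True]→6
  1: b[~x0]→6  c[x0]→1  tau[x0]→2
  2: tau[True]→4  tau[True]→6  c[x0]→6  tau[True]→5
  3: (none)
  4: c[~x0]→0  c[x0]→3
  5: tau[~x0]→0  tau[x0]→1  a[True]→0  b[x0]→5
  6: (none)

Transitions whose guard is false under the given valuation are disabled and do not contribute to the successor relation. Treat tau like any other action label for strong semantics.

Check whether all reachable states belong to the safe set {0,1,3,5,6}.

Allowed set {0,1,3,5,6}
R = {0,6}
  0: safe
  6: safe

Answer: INVARIANT HOLDS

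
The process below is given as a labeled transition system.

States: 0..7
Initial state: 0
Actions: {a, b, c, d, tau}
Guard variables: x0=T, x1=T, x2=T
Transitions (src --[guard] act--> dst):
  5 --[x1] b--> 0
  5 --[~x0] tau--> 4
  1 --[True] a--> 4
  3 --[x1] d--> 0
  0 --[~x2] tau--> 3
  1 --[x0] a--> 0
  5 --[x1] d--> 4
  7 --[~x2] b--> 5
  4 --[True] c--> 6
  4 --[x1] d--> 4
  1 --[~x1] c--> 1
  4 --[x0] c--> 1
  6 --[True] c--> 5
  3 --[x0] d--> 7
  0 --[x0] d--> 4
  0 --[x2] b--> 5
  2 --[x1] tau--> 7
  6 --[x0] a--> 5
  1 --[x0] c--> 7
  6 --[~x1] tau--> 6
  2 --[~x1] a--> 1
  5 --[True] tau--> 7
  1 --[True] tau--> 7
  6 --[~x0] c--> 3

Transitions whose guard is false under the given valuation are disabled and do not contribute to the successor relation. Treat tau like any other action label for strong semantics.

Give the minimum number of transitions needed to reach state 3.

Answer: UNREACHABLE

Working:
Breadth-first toward 3:
  depth 0: {0}
  depth 1: {4,5}
  depth 2: {1,6,7}
3 never appears.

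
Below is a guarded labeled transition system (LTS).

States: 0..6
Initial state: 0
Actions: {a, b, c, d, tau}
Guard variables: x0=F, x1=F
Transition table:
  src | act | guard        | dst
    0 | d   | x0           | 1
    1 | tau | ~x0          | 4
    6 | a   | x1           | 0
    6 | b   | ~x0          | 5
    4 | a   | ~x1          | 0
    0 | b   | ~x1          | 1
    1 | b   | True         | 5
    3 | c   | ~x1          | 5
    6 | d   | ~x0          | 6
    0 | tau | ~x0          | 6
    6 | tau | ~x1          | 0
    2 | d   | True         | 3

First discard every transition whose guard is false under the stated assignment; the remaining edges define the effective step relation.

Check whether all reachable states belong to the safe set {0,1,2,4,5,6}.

Safe = {0,1,2,4,5,6}
R = {0,1,4,5,6}
  0: safe
  1: safe
  4: safe
  5: safe
  6: safe

Answer: INVARIANT HOLDS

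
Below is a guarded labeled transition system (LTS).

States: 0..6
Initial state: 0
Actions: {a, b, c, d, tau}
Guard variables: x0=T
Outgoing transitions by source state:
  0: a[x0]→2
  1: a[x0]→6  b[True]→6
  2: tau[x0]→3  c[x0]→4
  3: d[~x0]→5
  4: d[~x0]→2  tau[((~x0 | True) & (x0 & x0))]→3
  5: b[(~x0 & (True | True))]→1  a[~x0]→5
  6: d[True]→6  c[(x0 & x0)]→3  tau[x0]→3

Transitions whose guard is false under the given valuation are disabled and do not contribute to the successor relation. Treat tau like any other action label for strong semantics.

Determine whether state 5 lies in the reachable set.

After dropping false guards: 9 live edges.
L0 = {0}
L1 = {2}  now seen {0,2}
L2 = {3,4}  now seen {0,2,3,4}
R = {0,2,3,4}

Answer: UNREACHABLE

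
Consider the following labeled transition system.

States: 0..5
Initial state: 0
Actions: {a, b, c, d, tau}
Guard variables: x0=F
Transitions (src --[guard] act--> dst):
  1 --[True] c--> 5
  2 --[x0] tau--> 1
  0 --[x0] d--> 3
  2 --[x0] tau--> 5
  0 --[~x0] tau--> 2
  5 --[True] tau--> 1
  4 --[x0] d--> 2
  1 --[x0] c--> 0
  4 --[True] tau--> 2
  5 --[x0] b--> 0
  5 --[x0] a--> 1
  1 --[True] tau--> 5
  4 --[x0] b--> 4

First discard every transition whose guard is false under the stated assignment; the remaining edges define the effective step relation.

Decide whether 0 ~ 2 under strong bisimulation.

Bisimulation quotient by refinement:
  P[0] = {{0,1,2,3,4,5}}
  P[1] = {{0,4,5},{1},{2,3}}
  P[2] = {{0,4},{1},{2,3},{5}}
stable after 3 split(s): 4 block(s)
class of 0: {0,4}; class of 2: {2,3}

Answer: NOT BISIMILAR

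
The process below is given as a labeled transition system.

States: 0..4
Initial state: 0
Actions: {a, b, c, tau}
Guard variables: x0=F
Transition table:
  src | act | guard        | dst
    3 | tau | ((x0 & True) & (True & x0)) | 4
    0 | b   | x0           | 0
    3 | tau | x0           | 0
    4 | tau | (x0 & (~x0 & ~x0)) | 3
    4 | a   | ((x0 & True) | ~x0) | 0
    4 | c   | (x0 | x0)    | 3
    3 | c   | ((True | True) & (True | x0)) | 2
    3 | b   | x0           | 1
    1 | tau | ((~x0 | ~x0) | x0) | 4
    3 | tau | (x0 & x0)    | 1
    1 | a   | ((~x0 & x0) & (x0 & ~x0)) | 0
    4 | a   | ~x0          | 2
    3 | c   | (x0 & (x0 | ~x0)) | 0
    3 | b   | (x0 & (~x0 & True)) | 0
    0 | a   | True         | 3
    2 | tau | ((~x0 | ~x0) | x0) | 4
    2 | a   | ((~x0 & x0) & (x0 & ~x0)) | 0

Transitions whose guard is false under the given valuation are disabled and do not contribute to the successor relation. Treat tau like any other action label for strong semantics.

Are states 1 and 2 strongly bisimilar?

Answer: BISIMILAR

Trace:
Compute ~ classes (split until stable):
  P[0] = {{0,1,2,3,4}}
  P[1] = {{0,4},{1,2},{3}}
  P[2] = {{0},{1,2},{3},{4}}
Fixed point at round 3; 4 class(es).
1∈{1,2}, 2∈{1,2}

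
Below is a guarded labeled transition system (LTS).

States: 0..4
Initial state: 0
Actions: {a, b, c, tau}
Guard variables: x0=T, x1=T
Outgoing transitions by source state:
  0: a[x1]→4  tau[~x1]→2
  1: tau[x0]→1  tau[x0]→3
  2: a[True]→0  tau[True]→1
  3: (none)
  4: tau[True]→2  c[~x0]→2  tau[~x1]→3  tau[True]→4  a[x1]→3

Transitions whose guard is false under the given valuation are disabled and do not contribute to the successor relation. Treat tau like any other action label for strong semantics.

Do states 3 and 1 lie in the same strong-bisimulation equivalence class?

Compute ~ classes (split until stable):
  round 0: {{0,1,2,3,4}}
  round 1: {{0},{1},{2,4},{3}}
  round 2: {{0},{1},{2},{3},{4}}
Fixed point at round 3; 5 class(es).
class of 3: {3}; class of 1: {1}

Answer: NOT BISIMILAR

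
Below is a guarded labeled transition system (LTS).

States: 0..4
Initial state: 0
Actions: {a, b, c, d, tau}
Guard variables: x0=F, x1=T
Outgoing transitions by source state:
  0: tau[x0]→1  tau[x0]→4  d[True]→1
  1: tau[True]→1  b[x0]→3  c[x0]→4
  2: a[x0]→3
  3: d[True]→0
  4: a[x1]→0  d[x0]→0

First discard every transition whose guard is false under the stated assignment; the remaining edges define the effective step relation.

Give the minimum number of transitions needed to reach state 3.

Breadth-first toward 3:
  depth 0: {0}
  depth 1: {1}
3 never appears.

Answer: UNREACHABLE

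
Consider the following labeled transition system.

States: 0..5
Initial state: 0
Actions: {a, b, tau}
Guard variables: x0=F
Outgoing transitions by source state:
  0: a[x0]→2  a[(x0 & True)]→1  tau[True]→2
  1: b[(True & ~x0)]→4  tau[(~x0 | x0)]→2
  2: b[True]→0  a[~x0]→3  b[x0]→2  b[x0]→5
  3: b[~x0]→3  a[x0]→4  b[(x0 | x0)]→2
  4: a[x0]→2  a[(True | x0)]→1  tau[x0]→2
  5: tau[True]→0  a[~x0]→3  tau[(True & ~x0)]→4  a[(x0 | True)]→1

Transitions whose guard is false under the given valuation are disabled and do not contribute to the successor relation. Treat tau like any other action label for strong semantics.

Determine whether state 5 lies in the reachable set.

Answer: UNREACHABLE

Working:
Guard filter leaves 11 enabled edge(s).
Layer 0: {0}
Layer 1: {2}  cumulative {0,2}
Layer 2: {3}  cumulative {0,2,3}
Reach set: {0,2,3}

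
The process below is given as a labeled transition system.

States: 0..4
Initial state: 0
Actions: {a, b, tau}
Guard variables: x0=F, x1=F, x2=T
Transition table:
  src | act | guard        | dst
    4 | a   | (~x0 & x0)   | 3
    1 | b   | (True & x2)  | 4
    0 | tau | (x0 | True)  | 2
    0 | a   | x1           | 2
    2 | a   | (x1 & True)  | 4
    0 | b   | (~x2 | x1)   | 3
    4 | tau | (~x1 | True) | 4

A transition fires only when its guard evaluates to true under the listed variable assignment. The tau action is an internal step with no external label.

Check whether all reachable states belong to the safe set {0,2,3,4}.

Answer: INVARIANT HOLDS

Trace:
Inv-set: {0,2,3,4}
Reachable = {0,2}
  0: ok
  2: ok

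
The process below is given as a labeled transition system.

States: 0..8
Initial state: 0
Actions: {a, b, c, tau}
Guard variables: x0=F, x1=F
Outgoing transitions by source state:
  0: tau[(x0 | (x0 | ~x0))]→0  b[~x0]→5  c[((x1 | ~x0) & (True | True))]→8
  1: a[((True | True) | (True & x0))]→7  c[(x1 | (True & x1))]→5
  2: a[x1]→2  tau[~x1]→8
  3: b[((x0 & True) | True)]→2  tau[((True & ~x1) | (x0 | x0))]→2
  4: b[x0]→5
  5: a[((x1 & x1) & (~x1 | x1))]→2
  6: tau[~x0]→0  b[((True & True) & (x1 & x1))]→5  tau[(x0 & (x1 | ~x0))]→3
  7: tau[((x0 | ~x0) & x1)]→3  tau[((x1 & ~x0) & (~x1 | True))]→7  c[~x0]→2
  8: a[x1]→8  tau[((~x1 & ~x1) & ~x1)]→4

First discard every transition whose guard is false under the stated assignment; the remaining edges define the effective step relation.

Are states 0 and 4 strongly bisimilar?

Answer: NOT BISIMILAR

Analysis:
Refine partition for ~:
  π0 = {{0,1,2,3,4,5,6,7,8}}
  π1 = {{0},{1},{2,6,8},{3},{4,5},{7}}
  π2 = {{0},{1},{2},{3},{4,5},{6},{7},{8}}
8 equivalence class(es) (converged in 3)
class of 0: {0}; class of 4: {4,5}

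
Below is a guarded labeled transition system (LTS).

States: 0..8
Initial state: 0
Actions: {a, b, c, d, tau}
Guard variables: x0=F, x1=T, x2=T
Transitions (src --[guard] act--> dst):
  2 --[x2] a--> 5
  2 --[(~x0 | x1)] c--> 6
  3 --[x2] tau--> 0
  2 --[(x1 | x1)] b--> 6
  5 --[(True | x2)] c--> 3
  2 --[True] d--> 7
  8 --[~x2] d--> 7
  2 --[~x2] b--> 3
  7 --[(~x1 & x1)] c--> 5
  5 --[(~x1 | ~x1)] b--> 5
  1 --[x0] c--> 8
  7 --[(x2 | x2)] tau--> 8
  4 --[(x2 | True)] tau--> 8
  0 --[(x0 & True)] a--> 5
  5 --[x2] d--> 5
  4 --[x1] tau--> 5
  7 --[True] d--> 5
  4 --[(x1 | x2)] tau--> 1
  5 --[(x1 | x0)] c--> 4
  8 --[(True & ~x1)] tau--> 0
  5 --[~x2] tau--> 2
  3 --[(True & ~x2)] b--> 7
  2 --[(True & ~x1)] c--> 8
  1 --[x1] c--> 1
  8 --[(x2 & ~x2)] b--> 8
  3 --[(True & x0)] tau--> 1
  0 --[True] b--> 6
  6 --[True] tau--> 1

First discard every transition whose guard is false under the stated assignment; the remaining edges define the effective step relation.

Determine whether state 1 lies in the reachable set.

16 transition(s) survive guard evaluation.
Layer 0: {0}
Layer 1: {6}  cumulative {0,6}
Layer 2: {1}  cumulative {0,1,6}
Reach set: {0,1,6}
witness 1: b·tau

Answer: REACHABLE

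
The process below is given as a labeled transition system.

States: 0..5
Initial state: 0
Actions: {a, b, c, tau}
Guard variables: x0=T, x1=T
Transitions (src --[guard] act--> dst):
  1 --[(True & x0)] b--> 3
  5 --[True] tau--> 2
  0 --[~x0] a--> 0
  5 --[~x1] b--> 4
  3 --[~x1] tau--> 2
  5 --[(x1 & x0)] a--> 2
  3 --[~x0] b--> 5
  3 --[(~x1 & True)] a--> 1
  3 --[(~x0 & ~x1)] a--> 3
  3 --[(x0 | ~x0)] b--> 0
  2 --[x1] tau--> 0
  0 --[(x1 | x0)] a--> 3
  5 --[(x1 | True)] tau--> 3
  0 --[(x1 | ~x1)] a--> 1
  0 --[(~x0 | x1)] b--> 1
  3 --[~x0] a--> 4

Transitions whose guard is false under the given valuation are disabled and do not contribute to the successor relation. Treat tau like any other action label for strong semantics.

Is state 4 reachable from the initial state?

Guard filter leaves 9 enabled edge(s).
L0 = {0}
L1 = {1,3}  cumulative {0,1,3}
R = {0,1,3}

Answer: UNREACHABLE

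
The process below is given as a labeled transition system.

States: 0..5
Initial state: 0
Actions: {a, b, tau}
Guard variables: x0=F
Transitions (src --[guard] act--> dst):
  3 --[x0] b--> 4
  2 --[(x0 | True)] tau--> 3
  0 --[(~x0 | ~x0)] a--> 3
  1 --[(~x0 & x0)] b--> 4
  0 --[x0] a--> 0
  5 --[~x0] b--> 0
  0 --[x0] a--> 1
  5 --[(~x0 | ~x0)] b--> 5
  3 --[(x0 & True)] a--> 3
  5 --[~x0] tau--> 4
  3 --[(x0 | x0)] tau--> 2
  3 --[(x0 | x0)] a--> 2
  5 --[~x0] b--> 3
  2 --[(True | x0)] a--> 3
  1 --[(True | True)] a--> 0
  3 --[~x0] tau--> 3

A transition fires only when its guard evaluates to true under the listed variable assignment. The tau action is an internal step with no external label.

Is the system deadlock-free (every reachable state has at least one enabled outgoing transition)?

Reachable = {0,3}
  0: a→3  [deg 1]
  3: tau→3  [deg 1]

Answer: DEADLOCK-FREE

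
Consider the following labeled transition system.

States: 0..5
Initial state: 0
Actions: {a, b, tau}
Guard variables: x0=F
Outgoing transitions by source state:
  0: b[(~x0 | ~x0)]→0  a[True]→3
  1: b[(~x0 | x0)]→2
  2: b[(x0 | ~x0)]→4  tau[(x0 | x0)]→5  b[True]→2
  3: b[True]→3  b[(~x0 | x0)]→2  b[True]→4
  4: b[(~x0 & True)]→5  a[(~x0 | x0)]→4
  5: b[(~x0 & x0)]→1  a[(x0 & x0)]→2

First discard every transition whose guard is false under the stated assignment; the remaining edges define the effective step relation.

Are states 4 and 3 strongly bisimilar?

Compute ~ classes (split until stable):
  P[0] = {{0,1,2,3,4,5}}
  P[1] = {{0,4},{1,2,3},{5}}
  P[2] = {{0},{1},{2,3},{4},{5}}
Fixed point at round 3; 5 class(es).
4∈{4}, 3∈{2,3}

Answer: NOT BISIMILAR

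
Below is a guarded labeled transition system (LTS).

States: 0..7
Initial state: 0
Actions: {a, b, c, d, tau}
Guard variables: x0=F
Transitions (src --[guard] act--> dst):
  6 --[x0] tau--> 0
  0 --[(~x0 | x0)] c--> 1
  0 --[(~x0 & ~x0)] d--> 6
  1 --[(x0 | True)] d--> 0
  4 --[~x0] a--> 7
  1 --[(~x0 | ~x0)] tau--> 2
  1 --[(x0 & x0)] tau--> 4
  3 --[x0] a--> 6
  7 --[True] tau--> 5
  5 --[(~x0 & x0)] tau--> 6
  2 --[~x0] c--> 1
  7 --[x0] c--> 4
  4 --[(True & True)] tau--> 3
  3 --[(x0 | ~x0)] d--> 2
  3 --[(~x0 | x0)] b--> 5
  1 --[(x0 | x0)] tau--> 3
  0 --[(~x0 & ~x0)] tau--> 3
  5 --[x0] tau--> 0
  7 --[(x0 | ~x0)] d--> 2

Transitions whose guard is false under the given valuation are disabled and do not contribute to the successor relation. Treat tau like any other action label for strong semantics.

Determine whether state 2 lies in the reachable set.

Answer: REACHABLE

Analysis:
After dropping false guards: 12 live edges.
depth 0: {0}
depth 1: {1,3,6}  total {0,1,3,6}
depth 2: {2,5}  total {0,1,2,3,5,6}
Reach set: {0,1,2,3,5,6}
trace reaching 2: c·tau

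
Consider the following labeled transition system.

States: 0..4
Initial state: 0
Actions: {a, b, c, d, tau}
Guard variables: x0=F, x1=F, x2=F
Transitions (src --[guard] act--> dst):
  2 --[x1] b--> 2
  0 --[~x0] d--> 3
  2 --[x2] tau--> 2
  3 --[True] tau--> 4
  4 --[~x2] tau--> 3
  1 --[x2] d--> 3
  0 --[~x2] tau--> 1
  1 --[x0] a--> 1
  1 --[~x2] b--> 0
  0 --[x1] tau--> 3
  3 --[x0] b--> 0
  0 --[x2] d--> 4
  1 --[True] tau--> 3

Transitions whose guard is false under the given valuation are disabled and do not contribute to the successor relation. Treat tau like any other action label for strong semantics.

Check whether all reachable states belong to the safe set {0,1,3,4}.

Answer: INVARIANT HOLDS

Trace:
Safe = {0,1,3,4}
Reach set: {0,1,3,4}
  0: safe
  1: safe
  3: safe
  4: safe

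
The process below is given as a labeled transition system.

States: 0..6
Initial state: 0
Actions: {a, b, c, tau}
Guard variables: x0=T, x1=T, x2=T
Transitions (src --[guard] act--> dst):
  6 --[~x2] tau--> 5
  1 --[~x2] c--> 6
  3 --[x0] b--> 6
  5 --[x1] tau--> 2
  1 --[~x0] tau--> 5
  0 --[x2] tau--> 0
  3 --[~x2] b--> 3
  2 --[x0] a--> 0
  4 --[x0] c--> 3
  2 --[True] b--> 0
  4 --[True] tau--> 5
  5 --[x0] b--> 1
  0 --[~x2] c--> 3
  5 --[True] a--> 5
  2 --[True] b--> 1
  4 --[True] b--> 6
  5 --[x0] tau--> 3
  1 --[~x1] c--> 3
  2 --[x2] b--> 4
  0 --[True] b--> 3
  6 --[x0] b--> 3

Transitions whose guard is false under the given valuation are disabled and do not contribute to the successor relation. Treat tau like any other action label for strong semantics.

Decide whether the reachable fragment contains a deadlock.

Reachable = {0,3,6}
  0: b→3  tau→0  [2 out]
  3: b→6  [1 out]
  6: b→3  [1 out]

Answer: DEADLOCK-FREE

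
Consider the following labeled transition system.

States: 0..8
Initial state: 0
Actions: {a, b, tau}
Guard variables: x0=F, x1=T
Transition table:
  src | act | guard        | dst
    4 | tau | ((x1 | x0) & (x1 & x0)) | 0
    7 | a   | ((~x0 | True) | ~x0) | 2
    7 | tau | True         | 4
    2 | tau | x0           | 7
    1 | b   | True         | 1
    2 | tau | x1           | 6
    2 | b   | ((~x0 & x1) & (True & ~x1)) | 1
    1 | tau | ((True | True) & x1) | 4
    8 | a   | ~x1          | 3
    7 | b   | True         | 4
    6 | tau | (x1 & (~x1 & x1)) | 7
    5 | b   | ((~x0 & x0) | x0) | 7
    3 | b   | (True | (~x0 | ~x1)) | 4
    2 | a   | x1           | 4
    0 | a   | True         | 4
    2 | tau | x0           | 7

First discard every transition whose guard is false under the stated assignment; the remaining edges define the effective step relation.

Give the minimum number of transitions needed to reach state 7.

Answer: UNREACHABLE

Trace:
Layered search for 7:
  L0 = {0}
  L1 = {4}
7 never appears.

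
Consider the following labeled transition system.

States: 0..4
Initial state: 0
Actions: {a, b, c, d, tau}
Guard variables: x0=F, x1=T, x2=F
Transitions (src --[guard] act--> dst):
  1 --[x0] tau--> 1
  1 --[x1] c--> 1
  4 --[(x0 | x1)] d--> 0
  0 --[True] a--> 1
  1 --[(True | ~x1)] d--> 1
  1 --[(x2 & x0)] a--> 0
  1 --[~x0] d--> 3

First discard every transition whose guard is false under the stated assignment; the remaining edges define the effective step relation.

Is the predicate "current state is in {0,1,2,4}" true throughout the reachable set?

Safe = {0,1,2,4}
Reach set: {0,1,3}
  0: safe
  1: safe
  3: outside
witness against invariant: a·d → 3

Answer: INVARIANT VIOLATED at state 3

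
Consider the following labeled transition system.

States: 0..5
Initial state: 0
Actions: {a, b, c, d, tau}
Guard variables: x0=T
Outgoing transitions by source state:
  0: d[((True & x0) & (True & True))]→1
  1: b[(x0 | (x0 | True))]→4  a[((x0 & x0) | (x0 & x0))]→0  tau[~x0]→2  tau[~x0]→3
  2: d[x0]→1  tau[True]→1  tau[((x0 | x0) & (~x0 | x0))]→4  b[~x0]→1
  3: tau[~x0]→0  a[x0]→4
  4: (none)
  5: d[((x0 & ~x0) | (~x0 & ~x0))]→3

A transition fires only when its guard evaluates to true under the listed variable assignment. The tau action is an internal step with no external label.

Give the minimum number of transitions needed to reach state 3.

Answer: UNREACHABLE

Analysis:
Breadth-first toward 3:
  depth 0: {0}
  depth 1: {1}
  depth 2: {4}
3 never appears.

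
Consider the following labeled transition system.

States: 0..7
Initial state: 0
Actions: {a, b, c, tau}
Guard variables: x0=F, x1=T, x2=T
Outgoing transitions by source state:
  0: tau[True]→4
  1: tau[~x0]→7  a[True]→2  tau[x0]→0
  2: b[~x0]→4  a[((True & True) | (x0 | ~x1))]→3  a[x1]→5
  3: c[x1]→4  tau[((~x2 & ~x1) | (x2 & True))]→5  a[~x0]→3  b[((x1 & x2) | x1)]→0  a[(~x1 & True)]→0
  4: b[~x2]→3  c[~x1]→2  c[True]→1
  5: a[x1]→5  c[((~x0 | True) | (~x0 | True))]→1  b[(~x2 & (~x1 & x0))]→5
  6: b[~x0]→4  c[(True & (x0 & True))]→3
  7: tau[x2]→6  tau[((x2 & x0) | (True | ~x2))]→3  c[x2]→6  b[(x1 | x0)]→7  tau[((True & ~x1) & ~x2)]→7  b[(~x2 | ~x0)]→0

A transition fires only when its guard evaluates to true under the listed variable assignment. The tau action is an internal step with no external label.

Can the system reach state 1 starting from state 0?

Answer: REACHABLE

Working:
After dropping false guards: 19 live edges.
depth 0: {0}
depth 1: {4}  total {0,4}
depth 2: {1}  total {0,1,4}
depth 3: {2,7}  total {0,1,2,4,7}
depth 4: {3,5,6}  total {0,1,2,3,4,5,6,7}
Reachable = {0,1,2,3,4,5,6,7}
trace reaching 1: tau·c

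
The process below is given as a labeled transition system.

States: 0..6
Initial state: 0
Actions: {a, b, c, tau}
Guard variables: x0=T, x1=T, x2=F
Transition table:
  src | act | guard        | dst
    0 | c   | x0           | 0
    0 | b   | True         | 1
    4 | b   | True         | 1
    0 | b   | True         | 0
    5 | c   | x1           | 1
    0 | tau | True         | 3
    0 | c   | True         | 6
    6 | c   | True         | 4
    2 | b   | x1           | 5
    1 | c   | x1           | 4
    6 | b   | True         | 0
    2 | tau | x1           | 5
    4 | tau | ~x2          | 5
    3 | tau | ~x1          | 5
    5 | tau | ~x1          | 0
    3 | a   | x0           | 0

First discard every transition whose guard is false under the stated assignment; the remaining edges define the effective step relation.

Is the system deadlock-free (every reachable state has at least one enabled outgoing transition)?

Reachable = {0,1,3,4,5,6}
  0: b→0  b→1  c→0  c→6  tau→3  [5 out]
  1: c→4  [1 out]
  3: a→0  [1 out]
  4: b→1  tau→5  [2 out]
  5: c→1  [1 out]
  6: b→0  c→4  [2 out]

Answer: DEADLOCK-FREE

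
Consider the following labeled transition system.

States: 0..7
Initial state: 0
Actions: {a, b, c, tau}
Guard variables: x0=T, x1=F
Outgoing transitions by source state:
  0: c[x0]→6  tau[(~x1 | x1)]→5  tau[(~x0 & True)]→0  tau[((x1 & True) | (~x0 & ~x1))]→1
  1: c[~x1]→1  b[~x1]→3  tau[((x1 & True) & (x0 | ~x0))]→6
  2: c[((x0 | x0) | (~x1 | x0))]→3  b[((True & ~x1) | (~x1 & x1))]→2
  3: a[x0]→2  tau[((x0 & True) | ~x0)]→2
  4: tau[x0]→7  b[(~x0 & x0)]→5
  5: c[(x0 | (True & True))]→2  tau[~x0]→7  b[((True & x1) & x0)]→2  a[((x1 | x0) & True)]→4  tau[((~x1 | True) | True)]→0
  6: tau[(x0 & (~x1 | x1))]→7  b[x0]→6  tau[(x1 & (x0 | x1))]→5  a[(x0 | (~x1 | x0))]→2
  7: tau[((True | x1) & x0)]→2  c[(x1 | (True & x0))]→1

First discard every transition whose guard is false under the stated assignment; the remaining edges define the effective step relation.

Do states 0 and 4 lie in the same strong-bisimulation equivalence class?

Answer: NOT BISIMILAR

Working:
Refine partition for ~:
  π0 = {{0,1,2,3,4,5,6,7}}
  π1 = {{0,7},{1,2},{3},{4},{5},{6}}
  π2 = {{0},{1},{2},{3},{4},{5},{6},{7}}
Fixed point at round 3; 8 class(es).
[0]={0}  [4]={4}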